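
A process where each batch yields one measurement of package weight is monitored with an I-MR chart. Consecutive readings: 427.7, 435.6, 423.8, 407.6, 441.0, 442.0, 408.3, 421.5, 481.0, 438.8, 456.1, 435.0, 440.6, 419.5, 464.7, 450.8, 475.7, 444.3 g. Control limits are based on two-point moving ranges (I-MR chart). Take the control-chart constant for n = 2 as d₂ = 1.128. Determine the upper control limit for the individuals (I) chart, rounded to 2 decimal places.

X̄ = (427.7 + 435.6 + 423.8 + 407.6 + 441.0 + 442.0 + 408.3 + 421.5 + 481.0 + 438.8 + 456.1 + 435.0 + 440.6 + 419.5 + 464.7 + 450.8 + 475.7 + 444.3) / 18 = 439.6667
Moving ranges: 7.9, 11.8, 16.2, 33.4, 1.0, 33.7, 13.2, 59.5, 42.2, 17.3, 21.1, 5.6, 21.1, 45.2, 13.9, 24.9, 31.4; M̄R̄ = 399.4000 / 17 = 23.4941
UCL = X̄ + 3·M̄R̄/d₂ = 439.6667 + 3 × 23.4941 / 1.128 = 502.1510

502.15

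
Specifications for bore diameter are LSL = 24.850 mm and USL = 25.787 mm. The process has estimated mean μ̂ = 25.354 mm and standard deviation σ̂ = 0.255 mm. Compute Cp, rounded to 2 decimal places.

Cp = (USL − LSL) / (6σ̂) = (25.787 − 24.850) / (6 × 0.255) = 0.9370 / 1.5300 = 0.6124

0.61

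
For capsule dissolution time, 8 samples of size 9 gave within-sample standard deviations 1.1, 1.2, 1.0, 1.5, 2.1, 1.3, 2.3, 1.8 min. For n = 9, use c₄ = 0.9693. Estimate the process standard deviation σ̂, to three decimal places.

1.586

s̄ = (1.1 + 1.2 + 1.0 + 1.5 + 2.1 + 1.3 + 2.3 + 1.8) / 8 = 1.5375
σ̂ = s̄ / c₄ = 1.5375 / 0.9693 = 1.5862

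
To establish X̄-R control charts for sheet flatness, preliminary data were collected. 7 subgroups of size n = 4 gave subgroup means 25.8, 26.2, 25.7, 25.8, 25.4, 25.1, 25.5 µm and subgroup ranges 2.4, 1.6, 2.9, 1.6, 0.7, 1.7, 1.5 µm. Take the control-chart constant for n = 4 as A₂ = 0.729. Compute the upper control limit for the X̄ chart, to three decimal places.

X̄̄ = (25.8 + 26.2 + 25.7 + 25.8 + 25.4 + 25.1 + 25.5) / 7 = 179.5000 / 7 = 25.6429
R̄ = (2.4 + 1.6 + 2.9 + 1.6 + 0.7 + 1.7 + 1.5) / 7 = 12.4000 / 7 = 1.7714
UCL = X̄̄ + A₂·R̄ = 25.6429 + 0.729 × 1.7714 = 26.9342

26.934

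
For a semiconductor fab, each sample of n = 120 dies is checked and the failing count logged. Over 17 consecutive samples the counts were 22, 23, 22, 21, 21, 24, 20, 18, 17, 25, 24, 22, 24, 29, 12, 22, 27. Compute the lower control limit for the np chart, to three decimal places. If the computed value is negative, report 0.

p̄ = Σdᵢ / (k·n) = 373 / (17 × 120) = 0.18284
LCL = np̄ − 3·√(np̄(1−p̄)) = 21.9412 − 3 × 4.2343 = 9.2382

9.238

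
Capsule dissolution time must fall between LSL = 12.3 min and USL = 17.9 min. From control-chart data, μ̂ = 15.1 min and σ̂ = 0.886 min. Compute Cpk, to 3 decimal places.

Cpu = (USL − μ̂) / (3σ̂) = (17.9 − 15.1) / (3 × 0.886) = 1.0534; Cpl = (μ̂ − LSL) / (3σ̂) = (15.1 − 12.3) / (3 × 0.886) = 1.0534; Cpk = min(Cpu, Cpl) = 1.0534

1.053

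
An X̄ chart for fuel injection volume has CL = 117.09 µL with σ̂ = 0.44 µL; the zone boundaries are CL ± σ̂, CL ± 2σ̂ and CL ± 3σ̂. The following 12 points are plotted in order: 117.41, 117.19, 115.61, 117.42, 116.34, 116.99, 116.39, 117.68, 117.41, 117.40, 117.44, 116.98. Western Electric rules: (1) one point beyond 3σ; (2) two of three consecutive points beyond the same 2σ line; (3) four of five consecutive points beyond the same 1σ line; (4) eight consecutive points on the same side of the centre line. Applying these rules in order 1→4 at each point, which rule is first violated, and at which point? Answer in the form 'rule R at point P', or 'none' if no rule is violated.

rule 1 at point 3

Zone of each point (C = within 1σ̂, B = 1σ̂–2σ̂, A = 2σ̂–3σ̂, * = beyond 3σ̂; sign = side of CL): 1:+C, 2:+C, 3:-*, 4:+C, 5:-B, 6:-C, 7:-B, 8:+B, 9:+C, 10:+C, 11:+C, 12:-C
Rule 1 (one point beyond the 3σ limits) is satisfied at point 3.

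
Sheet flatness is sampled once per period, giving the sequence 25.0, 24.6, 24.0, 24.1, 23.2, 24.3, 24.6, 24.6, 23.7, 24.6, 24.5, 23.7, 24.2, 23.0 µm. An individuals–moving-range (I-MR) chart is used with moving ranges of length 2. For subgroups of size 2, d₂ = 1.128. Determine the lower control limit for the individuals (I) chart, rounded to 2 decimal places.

22.55

X̄ = (25.0 + 24.6 + 24.0 + 24.1 + 23.2 + 24.3 + 24.6 + 24.6 + 23.7 + 24.6 + 24.5 + 23.7 + 24.2 + 23.0) / 14 = 24.1500
Moving ranges: 0.4, 0.6, 0.1, 0.9, 1.1, 0.3, 0.0, 0.9, 0.9, 0.1, 0.8, 0.5, 1.2; M̄R̄ = 7.8000 / 13 = 0.6000
LCL = X̄ − 3·M̄R̄/d₂ = 24.1500 − 3 × 0.6000 / 1.128 = 22.5543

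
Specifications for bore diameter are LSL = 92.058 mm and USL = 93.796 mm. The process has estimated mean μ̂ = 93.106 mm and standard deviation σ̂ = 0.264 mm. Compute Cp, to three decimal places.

Cp = (USL − LSL) / (6σ̂) = (93.796 − 92.058) / (6 × 0.264) = 1.7380 / 1.5840 = 1.0972

1.097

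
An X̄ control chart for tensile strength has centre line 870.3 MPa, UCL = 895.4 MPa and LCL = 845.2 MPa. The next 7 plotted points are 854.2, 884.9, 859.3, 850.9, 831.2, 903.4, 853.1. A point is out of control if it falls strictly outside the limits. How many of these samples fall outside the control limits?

2

Compare each point to [845.2, 895.4]: sample 5 = 831.2 < LCL; sample 6 = 903.4 > UCL.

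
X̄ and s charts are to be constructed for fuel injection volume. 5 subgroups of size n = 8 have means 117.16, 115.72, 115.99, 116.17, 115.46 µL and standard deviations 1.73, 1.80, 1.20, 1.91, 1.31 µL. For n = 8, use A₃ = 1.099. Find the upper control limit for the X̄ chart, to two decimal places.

X̄̄ = (117.16 + 115.72 + 115.99 + 116.17 + 115.46) / 5 = 116.1000
s̄ = (1.73 + 1.80 + 1.20 + 1.91 + 1.31) / 5 = 1.5900
UCL = X̄̄ + A₃·s̄ = 116.1000 + 1.099 × 1.5900 = 117.8474

117.85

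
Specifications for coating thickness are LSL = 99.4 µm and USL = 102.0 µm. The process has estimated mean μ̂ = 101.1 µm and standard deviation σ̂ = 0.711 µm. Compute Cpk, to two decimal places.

Cpu = (USL − μ̂) / (3σ̂) = (102.0 − 101.1) / (3 × 0.711) = 0.4219; Cpl = (μ̂ − LSL) / (3σ̂) = (101.1 − 99.4) / (3 × 0.711) = 0.7970; Cpk = min(Cpu, Cpl) = 0.4219

0.42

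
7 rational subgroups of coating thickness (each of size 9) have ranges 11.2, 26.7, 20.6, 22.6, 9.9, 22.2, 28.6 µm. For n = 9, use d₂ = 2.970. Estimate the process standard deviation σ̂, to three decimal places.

R̄ = (11.2 + 26.7 + 20.6 + 22.6 + 9.9 + 22.2 + 28.6) / 7 = 20.2571
σ̂ = R̄ / d₂ = 20.2571 / 2.970 = 6.8206

6.821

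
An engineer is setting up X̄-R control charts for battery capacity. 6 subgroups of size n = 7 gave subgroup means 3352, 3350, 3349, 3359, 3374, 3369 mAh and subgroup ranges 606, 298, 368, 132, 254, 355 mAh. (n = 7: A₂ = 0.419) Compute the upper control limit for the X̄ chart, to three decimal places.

3499.408

X̄̄ = (3352 + 3350 + 3349 + 3359 + 3374 + 3369) / 6 = 20153.0000 / 6 = 3358.8333
R̄ = (606 + 298 + 368 + 132 + 254 + 355) / 6 = 2013.0000 / 6 = 335.5000
UCL = X̄̄ + A₂·R̄ = 3358.8333 + 0.419 × 335.5000 = 3499.4078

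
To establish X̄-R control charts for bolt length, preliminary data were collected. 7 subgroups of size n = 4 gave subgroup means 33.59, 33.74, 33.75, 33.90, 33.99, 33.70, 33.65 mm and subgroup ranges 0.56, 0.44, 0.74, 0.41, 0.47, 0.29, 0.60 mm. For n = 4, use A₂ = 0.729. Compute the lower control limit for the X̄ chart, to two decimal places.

33.39

X̄̄ = (33.59 + 33.74 + 33.75 + 33.90 + 33.99 + 33.70 + 33.65) / 7 = 236.3200 / 7 = 33.7600
R̄ = (0.56 + 0.44 + 0.74 + 0.41 + 0.47 + 0.29 + 0.60) / 7 = 3.5100 / 7 = 0.5014
LCL = X̄̄ − A₂·R̄ = 33.7600 − 0.729 × 0.5014 = 33.3945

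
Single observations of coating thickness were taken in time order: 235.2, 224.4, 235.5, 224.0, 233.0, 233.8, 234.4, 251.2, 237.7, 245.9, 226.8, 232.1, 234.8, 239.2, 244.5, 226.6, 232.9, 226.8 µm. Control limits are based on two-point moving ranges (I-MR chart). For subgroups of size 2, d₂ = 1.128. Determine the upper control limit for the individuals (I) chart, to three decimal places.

257.751

X̄ = (235.2 + 224.4 + 235.5 + 224.0 + 233.0 + 233.8 + 234.4 + 251.2 + 237.7 + 245.9 + 226.8 + 232.1 + 234.8 + 239.2 + 244.5 + 226.6 + 232.9 + 226.8) / 18 = 234.3778
Moving ranges: 10.8, 11.1, 11.5, 9.0, 0.8, 0.6, 16.8, 13.5, 8.2, 19.1, 5.3, 2.7, 4.4, 5.3, 17.9, 6.3, 6.1; M̄R̄ = 149.4000 / 17 = 8.7882
UCL = X̄ + 3·M̄R̄/d₂ = 234.3778 + 3 × 8.7882 / 1.128 = 257.7507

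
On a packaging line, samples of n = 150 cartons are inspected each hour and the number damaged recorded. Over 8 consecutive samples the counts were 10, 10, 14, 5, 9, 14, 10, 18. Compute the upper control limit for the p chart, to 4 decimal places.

0.1395

p̄ = Σdᵢ / (k·n) = 90 / (8 × 150) = 0.07500
UCL = p̄ + 3·√(p̄(1−p̄)/n) = 0.07500 + 3 × √(0.07500×0.92500/150) = 0.07500 + 3 × 0.02151 = 0.13952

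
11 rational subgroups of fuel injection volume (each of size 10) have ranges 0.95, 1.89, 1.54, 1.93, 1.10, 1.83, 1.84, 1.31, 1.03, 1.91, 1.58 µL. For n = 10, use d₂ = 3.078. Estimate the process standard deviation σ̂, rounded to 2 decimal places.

R̄ = (0.95 + 1.89 + 1.54 + 1.93 + 1.10 + 1.83 + 1.84 + 1.31 + 1.03 + 1.91 + 1.58) / 11 = 1.5373
σ̂ = R̄ / d₂ = 1.5373 / 3.078 = 0.4994

0.50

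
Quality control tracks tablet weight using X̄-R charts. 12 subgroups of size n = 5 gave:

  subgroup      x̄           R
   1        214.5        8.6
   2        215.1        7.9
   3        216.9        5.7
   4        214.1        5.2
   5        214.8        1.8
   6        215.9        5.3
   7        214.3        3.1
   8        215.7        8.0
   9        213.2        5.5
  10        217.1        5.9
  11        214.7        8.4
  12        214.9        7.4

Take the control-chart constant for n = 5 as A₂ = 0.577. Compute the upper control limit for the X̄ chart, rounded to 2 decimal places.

218.60

X̄̄ = (214.5 + 215.1 + 216.9 + 214.1 + 214.8 + 215.9 + 214.3 + 215.7 + 213.2 + 217.1 + 214.7 + 214.9) / 12 = 2581.2000 / 12 = 215.1000
R̄ = (8.6 + 7.9 + 5.7 + 5.2 + 1.8 + 5.3 + 3.1 + 8.0 + 5.5 + 5.9 + 8.4 + 7.4) / 12 = 72.8000 / 12 = 6.0667
UCL = X̄̄ + A₂·R̄ = 215.1000 + 0.577 × 6.0667 = 218.6005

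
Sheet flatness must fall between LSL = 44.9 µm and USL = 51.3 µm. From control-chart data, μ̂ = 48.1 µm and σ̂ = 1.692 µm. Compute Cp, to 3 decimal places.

0.630

Cp = (USL − LSL) / (6σ̂) = (51.3 − 44.9) / (6 × 1.692) = 6.4000 / 10.1520 = 0.6304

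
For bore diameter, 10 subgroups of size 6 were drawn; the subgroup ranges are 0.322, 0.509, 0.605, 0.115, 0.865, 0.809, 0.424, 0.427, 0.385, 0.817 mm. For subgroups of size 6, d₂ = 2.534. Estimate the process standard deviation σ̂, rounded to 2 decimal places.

R̄ = (0.322 + 0.509 + 0.605 + 0.115 + 0.865 + 0.809 + 0.424 + 0.427 + 0.385 + 0.817) / 10 = 0.5278
σ̂ = R̄ / d₂ = 0.5278 / 2.534 = 0.2083

0.21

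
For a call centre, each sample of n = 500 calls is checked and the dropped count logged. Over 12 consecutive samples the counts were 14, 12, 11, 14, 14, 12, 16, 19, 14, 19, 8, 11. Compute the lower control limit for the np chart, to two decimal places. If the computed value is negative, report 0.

2.73

p̄ = Σdᵢ / (k·n) = 164 / (12 × 500) = 0.02733
LCL = np̄ − 3·√(np̄(1−p̄)) = 13.6667 − 3 × 3.6460 = 2.7288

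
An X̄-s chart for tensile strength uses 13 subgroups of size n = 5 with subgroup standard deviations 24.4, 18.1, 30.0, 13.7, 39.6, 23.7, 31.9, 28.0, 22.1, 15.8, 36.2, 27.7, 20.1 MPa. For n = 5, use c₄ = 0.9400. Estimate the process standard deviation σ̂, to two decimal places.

s̄ = (24.4 + 18.1 + 30.0 + 13.7 + 39.6 + 23.7 + 31.9 + 28.0 + 22.1 + 15.8 + 36.2 + 27.7 + 20.1) / 13 = 25.4846
σ̂ = s̄ / c₄ = 25.4846 / 0.9400 = 27.1113

27.11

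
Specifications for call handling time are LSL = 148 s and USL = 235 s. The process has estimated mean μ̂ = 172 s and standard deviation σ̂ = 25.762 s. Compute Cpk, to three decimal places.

Cpu = (USL − μ̂) / (3σ̂) = (235 − 172) / (3 × 25.762) = 0.8152; Cpl = (μ̂ − LSL) / (3σ̂) = (172 − 148) / (3 × 25.762) = 0.3105; Cpk = min(Cpu, Cpl) = 0.3105

0.311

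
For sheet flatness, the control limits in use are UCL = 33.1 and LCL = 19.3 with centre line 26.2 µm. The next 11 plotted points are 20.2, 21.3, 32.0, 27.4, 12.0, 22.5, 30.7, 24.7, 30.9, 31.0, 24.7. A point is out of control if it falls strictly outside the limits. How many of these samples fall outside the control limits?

Compare each point to [19.3, 33.1]: sample 5 = 12.0 < LCL.

1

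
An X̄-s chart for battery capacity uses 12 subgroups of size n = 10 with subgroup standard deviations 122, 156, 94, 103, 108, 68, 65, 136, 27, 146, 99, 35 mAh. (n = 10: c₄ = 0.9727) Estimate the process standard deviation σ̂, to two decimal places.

s̄ = (122 + 156 + 94 + 103 + 108 + 68 + 65 + 136 + 27 + 146 + 99 + 35) / 12 = 96.5833
σ̂ = s̄ / c₄ = 96.5833 / 0.9727 = 99.2941

99.29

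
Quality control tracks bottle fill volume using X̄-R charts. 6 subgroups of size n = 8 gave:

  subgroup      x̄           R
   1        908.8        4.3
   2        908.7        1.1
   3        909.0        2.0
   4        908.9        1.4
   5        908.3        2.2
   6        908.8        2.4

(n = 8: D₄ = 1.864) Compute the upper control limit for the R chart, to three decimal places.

R̄ = (4.3 + 1.1 + 2.0 + 1.4 + 2.2 + 2.4) / 6 = 13.4000 / 6 = 2.2333
UCL_R = D₄·R̄ = 1.864 × 2.2333 = 4.1629

4.163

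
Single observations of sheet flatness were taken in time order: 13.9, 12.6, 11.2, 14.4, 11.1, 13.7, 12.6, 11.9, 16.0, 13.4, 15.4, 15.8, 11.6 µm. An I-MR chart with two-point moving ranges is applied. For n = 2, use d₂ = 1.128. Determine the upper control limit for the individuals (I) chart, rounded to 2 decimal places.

19.32

X̄ = (13.9 + 12.6 + 11.2 + 14.4 + 11.1 + 13.7 + 12.6 + 11.9 + 16.0 + 13.4 + 15.4 + 15.8 + 11.6) / 13 = 13.3538
Moving ranges: 1.3, 1.4, 3.2, 3.3, 2.6, 1.1, 0.7, 4.1, 2.6, 2.0, 0.4, 4.2; M̄R̄ = 26.9000 / 12 = 2.2417
UCL = X̄ + 3·M̄R̄/d₂ = 13.3538 + 3 × 2.2417 / 1.128 = 19.3157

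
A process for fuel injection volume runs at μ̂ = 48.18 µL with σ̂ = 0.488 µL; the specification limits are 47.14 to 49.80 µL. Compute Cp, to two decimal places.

Cp = (USL − LSL) / (6σ̂) = (49.80 − 47.14) / (6 × 0.488) = 2.6600 / 2.9280 = 0.9085

0.91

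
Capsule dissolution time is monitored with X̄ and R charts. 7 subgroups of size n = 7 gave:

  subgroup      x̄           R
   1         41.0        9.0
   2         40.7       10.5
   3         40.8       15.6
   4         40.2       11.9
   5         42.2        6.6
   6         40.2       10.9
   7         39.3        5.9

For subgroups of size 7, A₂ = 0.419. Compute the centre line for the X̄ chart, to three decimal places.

40.629

X̄̄ = (41.0 + 40.7 + 40.8 + 40.2 + 42.2 + 40.2 + 39.3) / 7 = 284.4000 / 7 = 40.6286
CL = X̄̄ = 40.6286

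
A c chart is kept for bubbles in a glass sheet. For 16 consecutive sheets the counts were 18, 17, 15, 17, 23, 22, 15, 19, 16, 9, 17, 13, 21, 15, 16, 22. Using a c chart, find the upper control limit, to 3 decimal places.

c̄ = (18 + 17 + 15 + 17 + 23 + 22 + 15 + 19 + 16 + 9 + 17 + 13 + 21 + 15 + 16 + 22) / 16 = 275 / 16 = 17.1875
UCL = c̄ + 3√c̄ = 17.1875 + 3 × √17.1875 = 17.1875 + 3 × 4.1458 = 29.6248

29.625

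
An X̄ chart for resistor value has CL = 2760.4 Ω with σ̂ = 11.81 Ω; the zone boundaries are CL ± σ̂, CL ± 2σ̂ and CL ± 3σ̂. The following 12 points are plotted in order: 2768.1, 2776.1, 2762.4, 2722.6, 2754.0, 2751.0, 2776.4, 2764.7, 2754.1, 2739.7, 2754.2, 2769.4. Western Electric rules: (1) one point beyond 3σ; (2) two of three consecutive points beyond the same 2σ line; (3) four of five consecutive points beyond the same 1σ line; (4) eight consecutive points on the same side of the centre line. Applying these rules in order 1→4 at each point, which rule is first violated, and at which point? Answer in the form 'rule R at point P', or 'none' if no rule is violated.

Zone of each point (C = within 1σ̂, B = 1σ̂–2σ̂, A = 2σ̂–3σ̂, * = beyond 3σ̂; sign = side of CL): 1:+C, 2:+B, 3:+C, 4:-*, 5:-C, 6:-C, 7:+B, 8:+C, 9:-C, 10:-B, 11:-C, 12:+C
Rule 1 (one point beyond the 3σ limits) is satisfied at point 4.

rule 1 at point 4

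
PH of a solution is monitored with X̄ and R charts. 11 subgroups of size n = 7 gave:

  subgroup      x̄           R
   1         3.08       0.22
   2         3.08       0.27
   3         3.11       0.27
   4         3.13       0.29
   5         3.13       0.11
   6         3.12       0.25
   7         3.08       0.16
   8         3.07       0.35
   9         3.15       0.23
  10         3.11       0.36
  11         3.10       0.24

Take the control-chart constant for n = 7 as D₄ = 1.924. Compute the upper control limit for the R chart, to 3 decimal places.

R̄ = (0.22 + 0.27 + 0.27 + 0.29 + 0.11 + 0.25 + 0.16 + 0.35 + 0.23 + 0.36 + 0.24) / 11 = 2.7500 / 11 = 0.2500
UCL_R = D₄·R̄ = 1.924 × 0.2500 = 0.4810

0.481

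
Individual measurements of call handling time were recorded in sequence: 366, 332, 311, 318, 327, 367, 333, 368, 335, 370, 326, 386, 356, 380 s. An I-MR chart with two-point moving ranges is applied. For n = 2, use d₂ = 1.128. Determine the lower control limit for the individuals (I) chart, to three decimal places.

265.154

X̄ = (366 + 332 + 311 + 318 + 327 + 367 + 333 + 368 + 335 + 370 + 326 + 386 + 356 + 380) / 14 = 348.2143
Moving ranges: 34, 21, 7, 9, 40, 34, 35, 33, 35, 44, 60, 30, 24; M̄R̄ = 406.0000 / 13 = 31.2308
LCL = X̄ − 3·M̄R̄/d₂ = 348.2143 − 3 × 31.2308 / 1.128 = 265.1537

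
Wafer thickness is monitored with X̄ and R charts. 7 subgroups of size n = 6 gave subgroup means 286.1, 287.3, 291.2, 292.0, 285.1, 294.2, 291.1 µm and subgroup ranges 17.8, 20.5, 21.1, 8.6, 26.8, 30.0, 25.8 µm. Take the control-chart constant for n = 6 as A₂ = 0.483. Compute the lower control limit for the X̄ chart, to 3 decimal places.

X̄̄ = (286.1 + 287.3 + 291.2 + 292.0 + 285.1 + 294.2 + 291.1) / 7 = 2027.0000 / 7 = 289.5714
R̄ = (17.8 + 20.5 + 21.1 + 8.6 + 26.8 + 30.0 + 25.8) / 7 = 150.6000 / 7 = 21.5143
LCL = X̄̄ − A₂·R̄ = 289.5714 − 0.483 × 21.5143 = 279.1800

279.180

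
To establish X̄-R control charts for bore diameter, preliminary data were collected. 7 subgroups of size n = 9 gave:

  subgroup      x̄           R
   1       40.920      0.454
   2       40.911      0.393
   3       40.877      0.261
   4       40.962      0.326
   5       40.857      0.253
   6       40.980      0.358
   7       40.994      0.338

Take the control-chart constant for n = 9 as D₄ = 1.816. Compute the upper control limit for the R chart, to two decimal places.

0.62

R̄ = (0.454 + 0.393 + 0.261 + 0.326 + 0.253 + 0.358 + 0.338) / 7 = 2.3830 / 7 = 0.3404
UCL_R = D₄·R̄ = 1.816 × 0.3404 = 0.6182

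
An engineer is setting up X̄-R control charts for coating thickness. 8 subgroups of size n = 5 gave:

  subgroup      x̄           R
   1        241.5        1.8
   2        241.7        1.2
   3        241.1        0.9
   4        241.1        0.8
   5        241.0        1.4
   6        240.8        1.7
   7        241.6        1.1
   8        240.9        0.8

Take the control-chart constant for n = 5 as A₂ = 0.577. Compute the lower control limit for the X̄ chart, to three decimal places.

X̄̄ = (241.5 + 241.7 + 241.1 + 241.1 + 241.0 + 240.8 + 241.6 + 240.9) / 8 = 1929.7000 / 8 = 241.2125
R̄ = (1.8 + 1.2 + 0.9 + 0.8 + 1.4 + 1.7 + 1.1 + 0.8) / 8 = 9.7000 / 8 = 1.2125
LCL = X̄̄ − A₂·R̄ = 241.2125 − 0.577 × 1.2125 = 240.5129

240.513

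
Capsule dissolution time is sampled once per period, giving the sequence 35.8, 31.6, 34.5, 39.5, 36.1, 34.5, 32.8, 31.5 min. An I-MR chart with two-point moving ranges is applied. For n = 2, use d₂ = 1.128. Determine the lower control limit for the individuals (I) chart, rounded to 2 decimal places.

X̄ = (35.8 + 31.6 + 34.5 + 39.5 + 36.1 + 34.5 + 32.8 + 31.5) / 8 = 34.5375
Moving ranges: 4.2, 2.9, 5.0, 3.4, 1.6, 1.7, 1.3; M̄R̄ = 20.1000 / 7 = 2.8714
LCL = X̄ − 3·M̄R̄/d₂ = 34.5375 − 3 × 2.8714 / 1.128 = 26.9007

26.90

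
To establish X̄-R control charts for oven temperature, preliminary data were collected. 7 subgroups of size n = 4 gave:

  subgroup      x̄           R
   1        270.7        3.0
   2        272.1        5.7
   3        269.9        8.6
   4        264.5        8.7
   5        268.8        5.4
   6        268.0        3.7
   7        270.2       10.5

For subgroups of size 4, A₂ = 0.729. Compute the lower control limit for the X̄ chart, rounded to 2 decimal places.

264.42

X̄̄ = (270.7 + 272.1 + 269.9 + 264.5 + 268.8 + 268.0 + 270.2) / 7 = 1884.2000 / 7 = 269.1714
R̄ = (3.0 + 5.7 + 8.6 + 8.7 + 5.4 + 3.7 + 10.5) / 7 = 45.6000 / 7 = 6.5143
LCL = X̄̄ − A₂·R̄ = 269.1714 − 0.729 × 6.5143 = 264.4225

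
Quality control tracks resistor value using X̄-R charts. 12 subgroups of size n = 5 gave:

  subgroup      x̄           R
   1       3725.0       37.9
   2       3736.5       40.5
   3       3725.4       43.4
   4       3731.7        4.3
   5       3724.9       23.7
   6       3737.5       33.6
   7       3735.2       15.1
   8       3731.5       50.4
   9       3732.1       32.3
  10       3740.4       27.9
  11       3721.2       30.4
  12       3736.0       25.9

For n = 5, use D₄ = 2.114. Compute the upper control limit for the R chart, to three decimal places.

R̄ = (37.9 + 40.5 + 43.4 + 4.3 + 23.7 + 33.6 + 15.1 + 50.4 + 32.3 + 27.9 + 30.4 + 25.9) / 12 = 365.4000 / 12 = 30.4500
UCL_R = D₄·R̄ = 2.114 × 30.4500 = 64.3713

64.371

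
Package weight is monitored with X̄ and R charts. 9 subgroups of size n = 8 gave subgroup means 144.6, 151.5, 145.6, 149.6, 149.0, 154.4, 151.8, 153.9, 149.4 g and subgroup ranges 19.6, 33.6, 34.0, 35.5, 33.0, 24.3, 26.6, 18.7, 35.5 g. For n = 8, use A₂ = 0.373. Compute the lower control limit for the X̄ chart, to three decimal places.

X̄̄ = (144.6 + 151.5 + 145.6 + 149.6 + 149.0 + 154.4 + 151.8 + 153.9 + 149.4) / 9 = 1349.8000 / 9 = 149.9778
R̄ = (19.6 + 33.6 + 34.0 + 35.5 + 33.0 + 24.3 + 26.6 + 18.7 + 35.5) / 9 = 260.8000 / 9 = 28.9778
LCL = X̄̄ − A₂·R̄ = 149.9778 − 0.373 × 28.9778 = 139.1691

139.169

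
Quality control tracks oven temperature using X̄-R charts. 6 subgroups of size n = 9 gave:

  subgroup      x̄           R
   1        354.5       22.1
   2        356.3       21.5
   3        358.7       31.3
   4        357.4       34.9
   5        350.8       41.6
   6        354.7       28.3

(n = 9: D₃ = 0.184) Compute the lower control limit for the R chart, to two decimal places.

5.51

R̄ = (22.1 + 21.5 + 31.3 + 34.9 + 41.6 + 28.3) / 6 = 179.7000 / 6 = 29.9500
LCL_R = D₃·R̄ = 0.184 × 29.9500 = 5.5108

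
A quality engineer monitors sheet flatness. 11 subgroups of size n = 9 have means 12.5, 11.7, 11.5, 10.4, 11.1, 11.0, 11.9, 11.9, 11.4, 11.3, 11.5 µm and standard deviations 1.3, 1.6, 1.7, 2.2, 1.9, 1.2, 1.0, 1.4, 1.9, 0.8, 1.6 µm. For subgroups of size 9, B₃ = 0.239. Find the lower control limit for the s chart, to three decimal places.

0.361

s̄ = (1.3 + 1.6 + 1.7 + 2.2 + 1.9 + 1.2 + 1.0 + 1.4 + 1.9 + 0.8 + 1.6) / 11 = 1.5091
LCL_s = B₃·s̄ = 0.239 × 1.5091 = 0.3607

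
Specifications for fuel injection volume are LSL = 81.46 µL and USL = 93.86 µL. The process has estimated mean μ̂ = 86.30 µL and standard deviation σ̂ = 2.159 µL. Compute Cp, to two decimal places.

Cp = (USL − LSL) / (6σ̂) = (93.86 − 81.46) / (6 × 2.159) = 12.4000 / 12.9540 = 0.9572

0.96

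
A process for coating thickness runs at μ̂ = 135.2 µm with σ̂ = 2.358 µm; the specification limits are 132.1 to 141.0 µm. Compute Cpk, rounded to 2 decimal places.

0.44

Cpu = (USL − μ̂) / (3σ̂) = (141.0 − 135.2) / (3 × 2.358) = 0.8199; Cpl = (μ̂ − LSL) / (3σ̂) = (135.2 − 132.1) / (3 × 2.358) = 0.4382; Cpk = min(Cpu, Cpl) = 0.4382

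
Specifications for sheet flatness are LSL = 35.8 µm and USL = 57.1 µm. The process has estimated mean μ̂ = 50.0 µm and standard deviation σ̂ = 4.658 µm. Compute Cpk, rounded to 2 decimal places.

Cpu = (USL − μ̂) / (3σ̂) = (57.1 − 50.0) / (3 × 4.658) = 0.5081; Cpl = (μ̂ − LSL) / (3σ̂) = (50.0 − 35.8) / (3 × 4.658) = 1.0162; Cpk = min(Cpu, Cpl) = 0.5081

0.51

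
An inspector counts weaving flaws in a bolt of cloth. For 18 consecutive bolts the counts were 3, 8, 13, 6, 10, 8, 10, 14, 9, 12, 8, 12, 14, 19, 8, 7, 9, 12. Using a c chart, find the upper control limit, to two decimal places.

19.65

c̄ = (3 + 8 + 13 + 6 + 10 + 8 + 10 + 14 + 9 + 12 + 8 + 12 + 14 + 19 + 8 + 7 + 9 + 12) / 18 = 182 / 18 = 10.1111
UCL = c̄ + 3√c̄ = 10.1111 + 3 × √10.1111 = 10.1111 + 3 × 3.1798 = 19.6505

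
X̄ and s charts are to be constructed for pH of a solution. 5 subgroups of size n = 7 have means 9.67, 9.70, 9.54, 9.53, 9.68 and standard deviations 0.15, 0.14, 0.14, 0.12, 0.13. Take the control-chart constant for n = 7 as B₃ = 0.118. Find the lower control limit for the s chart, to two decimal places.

0.02

s̄ = (0.15 + 0.14 + 0.14 + 0.12 + 0.13) / 5 = 0.1360
LCL_s = B₃·s̄ = 0.118 × 0.1360 = 0.0160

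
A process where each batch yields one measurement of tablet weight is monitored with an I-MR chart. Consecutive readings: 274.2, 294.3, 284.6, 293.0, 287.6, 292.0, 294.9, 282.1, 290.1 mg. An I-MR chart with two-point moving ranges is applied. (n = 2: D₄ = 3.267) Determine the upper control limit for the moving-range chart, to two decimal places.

Moving ranges: 20.1, 9.7, 8.4, 5.4, 4.4, 2.9, 12.8, 8.0; M̄R̄ = 71.7000 / 8 = 8.9625
UCL_MR = D₄·M̄R̄ = 3.267 × 8.9625 = 29.2805

29.28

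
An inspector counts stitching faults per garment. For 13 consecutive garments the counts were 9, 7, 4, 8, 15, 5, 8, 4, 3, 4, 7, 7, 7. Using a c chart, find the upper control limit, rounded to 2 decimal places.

14.57

c̄ = (9 + 7 + 4 + 8 + 15 + 5 + 8 + 4 + 3 + 4 + 7 + 7 + 7) / 13 = 88 / 13 = 6.7692
UCL = c̄ + 3√c̄ = 6.7692 + 3 × √6.7692 = 6.7692 + 3 × 2.6018 = 14.5746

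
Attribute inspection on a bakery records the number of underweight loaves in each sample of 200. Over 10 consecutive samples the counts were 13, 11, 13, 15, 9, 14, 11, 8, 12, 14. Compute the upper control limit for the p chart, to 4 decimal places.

p̄ = Σdᵢ / (k·n) = 120 / (10 × 200) = 0.06000
UCL = p̄ + 3·√(p̄(1−p̄)/n) = 0.06000 + 3 × √(0.06000×0.94000/200) = 0.06000 + 3 × 0.01679 = 0.11038

0.1104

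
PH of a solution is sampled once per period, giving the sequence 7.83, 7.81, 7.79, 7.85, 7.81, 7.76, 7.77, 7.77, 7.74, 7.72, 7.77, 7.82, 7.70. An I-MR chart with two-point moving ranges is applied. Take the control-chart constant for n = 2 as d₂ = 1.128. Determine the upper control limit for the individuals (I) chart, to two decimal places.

7.88

X̄ = (7.83 + 7.81 + 7.79 + 7.85 + 7.81 + 7.76 + 7.77 + 7.77 + 7.74 + 7.72 + 7.77 + 7.82 + 7.70) / 13 = 7.7800
Moving ranges: 0.02, 0.02, 0.06, 0.04, 0.05, 0.01, 0.00, 0.03, 0.02, 0.05, 0.05, 0.12; M̄R̄ = 0.4700 / 12 = 0.0392
UCL = X̄ + 3·M̄R̄/d₂ = 7.7800 + 3 × 0.0392 / 1.128 = 7.8842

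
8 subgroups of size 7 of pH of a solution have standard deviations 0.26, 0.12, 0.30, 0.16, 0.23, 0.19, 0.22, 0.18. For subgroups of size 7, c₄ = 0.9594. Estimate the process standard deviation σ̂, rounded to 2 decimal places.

s̄ = (0.26 + 0.12 + 0.30 + 0.16 + 0.23 + 0.19 + 0.22 + 0.18) / 8 = 0.2075
σ̂ = s̄ / c₄ = 0.2075 / 0.9594 = 0.2163

0.22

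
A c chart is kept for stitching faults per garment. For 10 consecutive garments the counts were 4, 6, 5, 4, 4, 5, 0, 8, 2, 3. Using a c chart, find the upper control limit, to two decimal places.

c̄ = (4 + 6 + 5 + 4 + 4 + 5 + 0 + 8 + 2 + 3) / 10 = 41 / 10 = 4.1000
UCL = c̄ + 3√c̄ = 4.1000 + 3 × √4.1000 = 4.1000 + 3 × 2.0248 = 10.1745

10.17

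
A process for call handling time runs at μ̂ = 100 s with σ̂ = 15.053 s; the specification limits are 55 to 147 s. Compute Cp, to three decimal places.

1.019

Cp = (USL − LSL) / (6σ̂) = (147 − 55) / (6 × 15.053) = 92.0000 / 90.3180 = 1.0186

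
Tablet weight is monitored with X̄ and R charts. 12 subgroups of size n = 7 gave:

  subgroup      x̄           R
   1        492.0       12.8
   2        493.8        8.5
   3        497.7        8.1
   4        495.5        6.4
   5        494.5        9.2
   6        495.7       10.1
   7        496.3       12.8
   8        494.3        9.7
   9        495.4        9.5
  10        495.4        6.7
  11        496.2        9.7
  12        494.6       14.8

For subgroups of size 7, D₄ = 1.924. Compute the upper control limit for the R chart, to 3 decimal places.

18.967

R̄ = (12.8 + 8.5 + 8.1 + 6.4 + 9.2 + 10.1 + 12.8 + 9.7 + 9.5 + 6.7 + 9.7 + 14.8) / 12 = 118.3000 / 12 = 9.8583
UCL_R = D₄·R̄ = 1.924 × 9.8583 = 18.9674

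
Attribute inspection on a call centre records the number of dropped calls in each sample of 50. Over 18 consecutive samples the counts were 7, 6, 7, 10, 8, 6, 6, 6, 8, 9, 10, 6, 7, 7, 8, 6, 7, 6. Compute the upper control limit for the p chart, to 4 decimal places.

p̄ = Σdᵢ / (k·n) = 130 / (18 × 50) = 0.14444
UCL = p̄ + 3·√(p̄(1−p̄)/n) = 0.14444 + 3 × √(0.14444×0.85556/50) = 0.14444 + 3 × 0.04972 = 0.29359

0.2936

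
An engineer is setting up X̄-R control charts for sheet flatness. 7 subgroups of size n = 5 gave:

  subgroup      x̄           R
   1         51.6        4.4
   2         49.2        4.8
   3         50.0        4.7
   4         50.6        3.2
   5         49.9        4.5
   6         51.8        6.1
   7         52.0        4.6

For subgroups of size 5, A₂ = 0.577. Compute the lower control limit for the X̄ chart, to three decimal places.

X̄̄ = (51.6 + 49.2 + 50.0 + 50.6 + 49.9 + 51.8 + 52.0) / 7 = 355.1000 / 7 = 50.7286
R̄ = (4.4 + 4.8 + 4.7 + 3.2 + 4.5 + 6.1 + 4.6) / 7 = 32.3000 / 7 = 4.6143
LCL = X̄̄ − A₂·R̄ = 50.7286 − 0.577 × 4.6143 = 48.0661

48.066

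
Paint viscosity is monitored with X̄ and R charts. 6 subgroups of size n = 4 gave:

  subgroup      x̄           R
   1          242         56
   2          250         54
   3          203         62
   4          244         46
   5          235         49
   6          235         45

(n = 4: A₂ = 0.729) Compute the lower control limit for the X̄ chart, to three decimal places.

X̄̄ = (242 + 250 + 203 + 244 + 235 + 235) / 6 = 1409.0000 / 6 = 234.8333
R̄ = (56 + 54 + 62 + 46 + 49 + 45) / 6 = 312.0000 / 6 = 52.0000
LCL = X̄̄ − A₂·R̄ = 234.8333 − 0.729 × 52.0000 = 196.9253

196.925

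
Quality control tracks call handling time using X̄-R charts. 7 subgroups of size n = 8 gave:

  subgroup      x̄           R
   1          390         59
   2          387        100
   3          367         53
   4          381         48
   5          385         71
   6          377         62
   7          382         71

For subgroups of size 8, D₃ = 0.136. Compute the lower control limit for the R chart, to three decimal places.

9.015

R̄ = (59 + 100 + 53 + 48 + 71 + 62 + 71) / 7 = 464.0000 / 7 = 66.2857
LCL_R = D₃·R̄ = 0.136 × 66.2857 = 9.0149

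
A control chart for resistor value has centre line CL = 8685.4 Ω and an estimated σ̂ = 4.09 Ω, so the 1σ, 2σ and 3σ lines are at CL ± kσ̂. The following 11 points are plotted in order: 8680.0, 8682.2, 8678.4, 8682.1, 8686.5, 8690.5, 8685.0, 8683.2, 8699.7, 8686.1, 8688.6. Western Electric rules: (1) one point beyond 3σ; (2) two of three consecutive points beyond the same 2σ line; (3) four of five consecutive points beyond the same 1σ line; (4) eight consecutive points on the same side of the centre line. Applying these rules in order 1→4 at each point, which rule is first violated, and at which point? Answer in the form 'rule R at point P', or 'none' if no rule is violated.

rule 1 at point 9

Zone of each point (C = within 1σ̂, B = 1σ̂–2σ̂, A = 2σ̂–3σ̂, * = beyond 3σ̂; sign = side of CL): 1:-B, 2:-C, 3:-B, 4:-C, 5:+C, 6:+B, 7:-C, 8:-C, 9:+*, 10:+C, 11:+C
Rule 1 (one point beyond the 3σ limits) is satisfied at point 9.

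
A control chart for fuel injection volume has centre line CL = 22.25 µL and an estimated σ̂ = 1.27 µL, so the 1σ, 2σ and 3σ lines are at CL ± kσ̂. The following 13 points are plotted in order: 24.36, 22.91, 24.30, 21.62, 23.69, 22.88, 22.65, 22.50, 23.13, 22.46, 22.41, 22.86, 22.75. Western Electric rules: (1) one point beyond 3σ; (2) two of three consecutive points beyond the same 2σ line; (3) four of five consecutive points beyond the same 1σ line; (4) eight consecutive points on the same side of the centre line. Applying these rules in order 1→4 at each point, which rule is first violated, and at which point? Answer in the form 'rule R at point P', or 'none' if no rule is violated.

Zone of each point (C = within 1σ̂, B = 1σ̂–2σ̂, A = 2σ̂–3σ̂, * = beyond 3σ̂; sign = side of CL): 1:+B, 2:+C, 3:+B, 4:-C, 5:+B, 6:+C, 7:+C, 8:+C, 9:+C, 10:+C, 11:+C, 12:+C, 13:+C
Rule 4 (eight consecutive points on the same side of the centre line) is satisfied at point 12.

rule 4 at point 12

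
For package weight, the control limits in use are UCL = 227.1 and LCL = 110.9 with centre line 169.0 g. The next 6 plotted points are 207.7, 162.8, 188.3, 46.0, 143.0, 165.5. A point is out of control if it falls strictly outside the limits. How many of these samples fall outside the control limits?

1

Compare each point to [110.9, 227.1]: sample 4 = 46.0 < LCL.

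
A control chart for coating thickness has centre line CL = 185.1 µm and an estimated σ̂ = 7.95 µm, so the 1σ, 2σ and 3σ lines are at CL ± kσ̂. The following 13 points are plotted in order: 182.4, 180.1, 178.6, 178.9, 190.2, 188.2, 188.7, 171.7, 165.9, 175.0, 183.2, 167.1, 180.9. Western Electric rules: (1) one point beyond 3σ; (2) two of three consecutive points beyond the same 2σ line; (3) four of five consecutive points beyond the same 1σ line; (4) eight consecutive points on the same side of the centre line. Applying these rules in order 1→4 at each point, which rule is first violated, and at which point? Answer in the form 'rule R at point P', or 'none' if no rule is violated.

Zone of each point (C = within 1σ̂, B = 1σ̂–2σ̂, A = 2σ̂–3σ̂, * = beyond 3σ̂; sign = side of CL): 1:-C, 2:-C, 3:-C, 4:-C, 5:+C, 6:+C, 7:+C, 8:-B, 9:-A, 10:-B, 11:-C, 12:-A, 13:-C
Rule 3 (four of five consecutive points beyond the same 1σ limit) is satisfied at point 12.

rule 3 at point 12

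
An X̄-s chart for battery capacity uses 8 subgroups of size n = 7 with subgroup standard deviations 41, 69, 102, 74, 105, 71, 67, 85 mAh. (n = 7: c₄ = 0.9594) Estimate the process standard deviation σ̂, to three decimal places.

s̄ = (41 + 69 + 102 + 74 + 105 + 71 + 67 + 85) / 8 = 76.7500
σ̂ = s̄ / c₄ = 76.7500 / 0.9594 = 79.9979

79.998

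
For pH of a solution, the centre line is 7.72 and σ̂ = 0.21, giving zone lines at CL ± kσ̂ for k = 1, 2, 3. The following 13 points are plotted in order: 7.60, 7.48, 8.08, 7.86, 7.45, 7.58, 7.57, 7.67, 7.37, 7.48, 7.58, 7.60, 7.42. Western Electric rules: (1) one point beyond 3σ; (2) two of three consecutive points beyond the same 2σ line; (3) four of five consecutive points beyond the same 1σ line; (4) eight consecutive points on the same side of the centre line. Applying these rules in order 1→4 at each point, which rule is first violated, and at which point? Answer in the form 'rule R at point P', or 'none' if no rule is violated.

rule 4 at point 12

Zone of each point (C = within 1σ̂, B = 1σ̂–2σ̂, A = 2σ̂–3σ̂, * = beyond 3σ̂; sign = side of CL): 1:-C, 2:-B, 3:+B, 4:+C, 5:-B, 6:-C, 7:-C, 8:-C, 9:-B, 10:-B, 11:-C, 12:-C, 13:-B
Rule 4 (eight consecutive points on the same side of the centre line) is satisfied at point 12.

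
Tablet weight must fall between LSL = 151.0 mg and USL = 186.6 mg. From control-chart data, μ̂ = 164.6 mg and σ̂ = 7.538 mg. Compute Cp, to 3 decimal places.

Cp = (USL − LSL) / (6σ̂) = (186.6 − 151.0) / (6 × 7.538) = 35.6000 / 45.2280 = 0.7871

0.787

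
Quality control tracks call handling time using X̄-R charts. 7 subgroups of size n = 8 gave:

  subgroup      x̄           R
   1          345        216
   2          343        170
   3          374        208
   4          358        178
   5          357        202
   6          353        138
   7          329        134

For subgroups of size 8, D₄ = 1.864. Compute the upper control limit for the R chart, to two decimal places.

331.79

R̄ = (216 + 170 + 208 + 178 + 202 + 138 + 134) / 7 = 1246.0000 / 7 = 178.0000
UCL_R = D₄·R̄ = 1.864 × 178.0000 = 331.7920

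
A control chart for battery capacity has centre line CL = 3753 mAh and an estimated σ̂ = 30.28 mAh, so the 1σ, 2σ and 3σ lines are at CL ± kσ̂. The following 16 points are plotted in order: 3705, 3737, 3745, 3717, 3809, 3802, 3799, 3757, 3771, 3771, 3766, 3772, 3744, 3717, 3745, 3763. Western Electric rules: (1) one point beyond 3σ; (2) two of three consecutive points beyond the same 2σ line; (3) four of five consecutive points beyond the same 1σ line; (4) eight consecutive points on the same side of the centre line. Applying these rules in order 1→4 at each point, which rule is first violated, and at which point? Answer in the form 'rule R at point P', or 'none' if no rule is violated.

rule 4 at point 12

Zone of each point (C = within 1σ̂, B = 1σ̂–2σ̂, A = 2σ̂–3σ̂, * = beyond 3σ̂; sign = side of CL): 1:-B, 2:-C, 3:-C, 4:-B, 5:+B, 6:+B, 7:+B, 8:+C, 9:+C, 10:+C, 11:+C, 12:+C, 13:-C, 14:-B, 15:-C, 16:+C
Rule 4 (eight consecutive points on the same side of the centre line) is satisfied at point 12.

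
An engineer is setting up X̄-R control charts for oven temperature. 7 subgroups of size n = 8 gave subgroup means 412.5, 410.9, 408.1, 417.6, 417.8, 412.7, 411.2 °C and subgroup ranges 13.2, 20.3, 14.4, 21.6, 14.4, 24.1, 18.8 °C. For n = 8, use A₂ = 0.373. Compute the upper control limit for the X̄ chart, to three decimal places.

419.728

X̄̄ = (412.5 + 410.9 + 408.1 + 417.6 + 417.8 + 412.7 + 411.2) / 7 = 2890.8000 / 7 = 412.9714
R̄ = (13.2 + 20.3 + 14.4 + 21.6 + 14.4 + 24.1 + 18.8) / 7 = 126.8000 / 7 = 18.1143
UCL = X̄̄ + A₂·R̄ = 412.9714 + 0.373 × 18.1143 = 419.7281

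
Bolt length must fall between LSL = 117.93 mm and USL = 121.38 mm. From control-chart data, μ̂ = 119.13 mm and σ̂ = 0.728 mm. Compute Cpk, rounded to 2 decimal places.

0.55

Cpu = (USL − μ̂) / (3σ̂) = (121.38 − 119.13) / (3 × 0.728) = 1.0302; Cpl = (μ̂ − LSL) / (3σ̂) = (119.13 − 117.93) / (3 × 0.728) = 0.5495; Cpk = min(Cpu, Cpl) = 0.5495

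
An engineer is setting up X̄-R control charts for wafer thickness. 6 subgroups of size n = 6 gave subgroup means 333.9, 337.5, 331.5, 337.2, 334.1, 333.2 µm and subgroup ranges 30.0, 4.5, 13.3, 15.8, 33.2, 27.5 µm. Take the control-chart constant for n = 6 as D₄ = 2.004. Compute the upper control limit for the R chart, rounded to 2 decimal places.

41.52

R̄ = (30.0 + 4.5 + 13.3 + 15.8 + 33.2 + 27.5) / 6 = 124.3000 / 6 = 20.7167
UCL_R = D₄·R̄ = 2.004 × 20.7167 = 41.5162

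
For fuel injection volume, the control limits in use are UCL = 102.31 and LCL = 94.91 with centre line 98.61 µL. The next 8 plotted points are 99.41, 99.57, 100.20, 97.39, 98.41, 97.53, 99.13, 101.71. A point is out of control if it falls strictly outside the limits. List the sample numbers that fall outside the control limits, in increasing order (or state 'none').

none

All 8 points lie within [94.91, 102.31].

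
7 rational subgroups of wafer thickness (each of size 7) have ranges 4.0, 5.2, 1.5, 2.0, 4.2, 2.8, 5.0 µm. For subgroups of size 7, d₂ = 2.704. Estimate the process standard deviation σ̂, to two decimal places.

1.30

R̄ = (4.0 + 5.2 + 1.5 + 2.0 + 4.2 + 2.8 + 5.0) / 7 = 3.5286
σ̂ = R̄ / d₂ = 3.5286 / 2.704 = 1.3049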